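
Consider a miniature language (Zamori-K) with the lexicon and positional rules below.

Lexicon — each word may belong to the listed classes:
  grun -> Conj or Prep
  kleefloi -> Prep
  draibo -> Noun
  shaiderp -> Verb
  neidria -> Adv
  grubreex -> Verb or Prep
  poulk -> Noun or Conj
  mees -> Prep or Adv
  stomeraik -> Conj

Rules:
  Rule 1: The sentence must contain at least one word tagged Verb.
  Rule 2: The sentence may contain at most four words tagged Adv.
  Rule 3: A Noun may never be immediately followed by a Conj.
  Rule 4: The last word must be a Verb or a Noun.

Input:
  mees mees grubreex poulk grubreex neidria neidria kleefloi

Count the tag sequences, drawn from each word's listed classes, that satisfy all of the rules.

0

Candidates per position — 1:mees {Prep,Adv}; 2:mees {Prep,Adv}; 3:grubreex {Verb,Prep}; 4:poulk {Noun,Conj}; 5:grubreex {Verb,Prep}; 6:neidria {Adv}; 7:neidria {Adv}; 8:kleefloi {Prep}.
There are 32 candidate sequences in total.
Rule 4 cannot be satisfied by any choice of tags from the lexicon.
So there is no consistent tagging.
Count = 0.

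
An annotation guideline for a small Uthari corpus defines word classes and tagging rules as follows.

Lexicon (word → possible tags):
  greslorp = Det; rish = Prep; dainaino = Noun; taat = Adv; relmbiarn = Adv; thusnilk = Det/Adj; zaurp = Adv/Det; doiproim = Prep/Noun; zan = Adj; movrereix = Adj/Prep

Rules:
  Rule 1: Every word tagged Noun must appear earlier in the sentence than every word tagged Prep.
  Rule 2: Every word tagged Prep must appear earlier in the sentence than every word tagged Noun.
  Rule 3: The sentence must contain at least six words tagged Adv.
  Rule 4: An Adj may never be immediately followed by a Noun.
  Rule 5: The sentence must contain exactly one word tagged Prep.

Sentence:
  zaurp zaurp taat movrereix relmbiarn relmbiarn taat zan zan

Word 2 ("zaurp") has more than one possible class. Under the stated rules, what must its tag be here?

Candidates per position — 1:zaurp {Adv,Det}; 2:zaurp {Adv,Det}; 3:taat {Adv}; 4:movrereix {Adj,Prep}; 5:relmbiarn {Adv}; 6:relmbiarn {Adv}; 7:taat {Adv}; 8:zan {Adj}; 9:zan {Adj}.
Word 1 cannot be Det — rule 3 would then fail for every completion. It is Adv.
Word 2 cannot be Det — rule 3 would then fail for every completion. It is Adv.
Word 4 cannot be Adj — rule 5 would then fail for every completion. It is Prep.
So the tagging must be: Adv Adv Adv Prep Adv Adv Adv Adj Adj.
Checking: rule 1 ✓; rule 2 ✓; rule 3 ✓; rule 4 ✓; rule 5 ✓.

Adv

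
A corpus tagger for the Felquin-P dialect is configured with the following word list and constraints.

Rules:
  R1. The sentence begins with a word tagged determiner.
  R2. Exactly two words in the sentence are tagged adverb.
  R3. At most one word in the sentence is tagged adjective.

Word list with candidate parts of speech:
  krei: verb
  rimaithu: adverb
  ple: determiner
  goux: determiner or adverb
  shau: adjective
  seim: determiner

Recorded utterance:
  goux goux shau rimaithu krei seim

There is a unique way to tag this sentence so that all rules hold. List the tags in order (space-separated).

determiner adverb adjective adverb verb determiner

Candidates per position — 1:goux {determiner,adverb}; 2:goux {determiner,adverb}; 3:shau {adjective}; 4:rimaithu {adverb}; 5:krei {verb}; 6:seim {determiner}.
Position 1: tagging it adverb would leave rule 1 unsatisfiable, so it must be determiner.
Position 2: tagging it determiner would leave rule 2 unsatisfiable, so it must be adverb.
The only consistent sequence is: determiner adverb adjective adverb verb determiner.
Check: rule 1 ✓; rule 2 ✓; rule 3 ✓.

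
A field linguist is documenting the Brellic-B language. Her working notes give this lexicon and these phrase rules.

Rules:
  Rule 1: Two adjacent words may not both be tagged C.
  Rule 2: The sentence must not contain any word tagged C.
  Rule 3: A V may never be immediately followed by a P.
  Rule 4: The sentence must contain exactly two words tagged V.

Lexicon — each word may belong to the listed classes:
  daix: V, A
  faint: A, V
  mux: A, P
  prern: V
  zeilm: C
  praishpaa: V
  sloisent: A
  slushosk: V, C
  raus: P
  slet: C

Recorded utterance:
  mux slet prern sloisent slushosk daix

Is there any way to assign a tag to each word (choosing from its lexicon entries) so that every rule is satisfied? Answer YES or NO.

Candidates per position — 1:mux {A,P}; 2:slet {C}; 3:prern {V}; 4:sloisent {A}; 5:slushosk {V,C}; 6:daix {V,A}.
Rule 2 cannot be satisfied by any choice of tags from the lexicon.
So there is no consistent tagging.

NO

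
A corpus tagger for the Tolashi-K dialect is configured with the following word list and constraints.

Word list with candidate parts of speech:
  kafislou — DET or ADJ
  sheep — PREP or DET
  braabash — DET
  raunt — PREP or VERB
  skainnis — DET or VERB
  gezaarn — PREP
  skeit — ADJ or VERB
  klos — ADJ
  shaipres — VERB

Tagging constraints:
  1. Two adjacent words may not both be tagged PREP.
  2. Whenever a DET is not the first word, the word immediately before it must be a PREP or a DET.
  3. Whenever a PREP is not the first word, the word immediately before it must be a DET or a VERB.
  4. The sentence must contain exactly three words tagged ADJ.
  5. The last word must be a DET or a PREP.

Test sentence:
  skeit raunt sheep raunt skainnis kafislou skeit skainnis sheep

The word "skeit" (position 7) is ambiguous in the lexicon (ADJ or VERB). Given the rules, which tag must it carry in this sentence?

ADJ

Candidates per position — 1:skeit {ADJ,VERB}; 2:raunt {PREP,VERB}; 3:sheep {PREP,DET}; 4:raunt {PREP,VERB}; 5:skainnis {DET,VERB}; 6:kafislou {DET,ADJ}; 7:skeit {ADJ,VERB}; 8:skainnis {DET,VERB}; 9:sheep {PREP,DET}.
At position 1, choosing VERB makes rule 4 impossible to satisfy; hence ADJ.
At position 2, choosing PREP makes rule 3 impossible to satisfy; hence VERB.
At position 3, choosing DET makes rule 2 impossible to satisfy; hence PREP.
At position 4, choosing PREP makes rule 1 impossible to satisfy; hence VERB.
At position 5, choosing DET makes rule 2 impossible to satisfy; hence VERB.
At position 6, choosing DET makes rule 2 impossible to satisfy; hence ADJ.
At position 7, choosing VERB makes rule 4 impossible to satisfy; hence ADJ.
At position 8, choosing DET makes rule 2 impossible to satisfy; hence VERB.
At position 9, choosing DET makes rule 2 impossible to satisfy; hence PREP.
The unique satisfying tagging is: ADJ VERB PREP VERB VERB ADJ ADJ VERB PREP.
Check: rule 1 satisfied; rule 2 satisfied; rule 3 satisfied; rule 4 satisfied; rule 5 satisfied.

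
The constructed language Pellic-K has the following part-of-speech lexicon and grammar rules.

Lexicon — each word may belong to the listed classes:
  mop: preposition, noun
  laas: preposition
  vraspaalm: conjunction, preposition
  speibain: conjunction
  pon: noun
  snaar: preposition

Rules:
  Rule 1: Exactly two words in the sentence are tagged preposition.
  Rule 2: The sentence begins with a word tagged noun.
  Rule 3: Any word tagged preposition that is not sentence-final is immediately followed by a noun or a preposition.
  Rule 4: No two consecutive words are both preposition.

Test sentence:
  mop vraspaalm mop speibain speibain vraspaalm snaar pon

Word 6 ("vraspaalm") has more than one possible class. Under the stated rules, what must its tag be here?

conjunction

Candidates per position — 1:mop {preposition,noun}; 2:vraspaalm {conjunction,preposition}; 3:mop {preposition,noun}; 4:speibain {conjunction}; 5:speibain {conjunction}; 6:vraspaalm {conjunction,preposition}; 7:snaar {preposition}; 8:pon {noun}.
Position 1: preposition is ruled out by rule 2; that leaves noun.
Position 3: preposition is ruled out by rule 3; that leaves noun.
Position 6: preposition is ruled out by rule 4; that leaves conjunction.
Position 2: conjunction is ruled out by rule 1; that leaves preposition.
So the tagging must be: noun preposition noun conjunction conjunction conjunction preposition noun.
Checking: rule 1 holds; rule 2 holds; rule 3 holds; rule 4 holds.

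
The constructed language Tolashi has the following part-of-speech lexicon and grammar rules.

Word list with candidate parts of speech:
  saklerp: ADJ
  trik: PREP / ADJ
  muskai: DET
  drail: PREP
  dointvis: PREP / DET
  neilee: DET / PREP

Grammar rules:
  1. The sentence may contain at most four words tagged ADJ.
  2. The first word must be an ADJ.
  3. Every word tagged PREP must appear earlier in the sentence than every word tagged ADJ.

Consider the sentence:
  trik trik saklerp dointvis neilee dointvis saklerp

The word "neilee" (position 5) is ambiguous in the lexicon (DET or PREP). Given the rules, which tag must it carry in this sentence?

DET

Candidates per position — 1:trik {PREP,ADJ}; 2:trik {PREP,ADJ}; 3:saklerp {ADJ}; 4:dointvis {PREP,DET}; 5:neilee {DET,PREP}; 6:dointvis {PREP,DET}; 7:saklerp {ADJ}.
Position 1: PREP is ruled out by rule 2; that leaves ADJ.
Position 2: PREP is ruled out by rule 3; that leaves ADJ.
Position 4: PREP is ruled out by rule 3; that leaves DET.
Position 5: PREP is ruled out by rule 3; that leaves DET.
Position 6: PREP is ruled out by rule 3; that leaves DET.
The unique satisfying tagging is: ADJ ADJ ADJ DET DET DET ADJ.
Checking: rule 1 holds; rule 2 holds; rule 3 holds.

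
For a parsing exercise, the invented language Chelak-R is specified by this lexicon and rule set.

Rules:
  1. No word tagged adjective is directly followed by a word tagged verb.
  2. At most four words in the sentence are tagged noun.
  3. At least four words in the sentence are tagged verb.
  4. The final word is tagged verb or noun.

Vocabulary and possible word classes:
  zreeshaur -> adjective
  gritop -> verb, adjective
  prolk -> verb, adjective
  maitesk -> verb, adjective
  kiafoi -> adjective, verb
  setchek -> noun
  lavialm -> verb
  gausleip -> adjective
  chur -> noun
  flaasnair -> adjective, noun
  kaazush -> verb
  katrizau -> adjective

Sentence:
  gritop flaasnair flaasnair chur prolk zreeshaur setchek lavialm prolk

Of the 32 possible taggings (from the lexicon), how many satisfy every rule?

Candidates per position — 1:gritop {verb,adjective}; 2:flaasnair {adjective,noun}; 3:flaasnair {adjective,noun}; 4:chur {noun}; 5:prolk {verb,adjective}; 6:zreeshaur {adjective}; 7:setchek {noun}; 8:lavialm {verb}; 9:prolk {verb,adjective}.
There are 32 candidate sequences in total.
The sequences that satisfy every rule: verb adjective adjective noun verb adjective noun verb verb; verb adjective noun noun verb adjective noun verb verb; verb noun adjective noun verb adjective noun verb verb; verb noun noun noun verb adjective noun verb verb.
Count = 4.

4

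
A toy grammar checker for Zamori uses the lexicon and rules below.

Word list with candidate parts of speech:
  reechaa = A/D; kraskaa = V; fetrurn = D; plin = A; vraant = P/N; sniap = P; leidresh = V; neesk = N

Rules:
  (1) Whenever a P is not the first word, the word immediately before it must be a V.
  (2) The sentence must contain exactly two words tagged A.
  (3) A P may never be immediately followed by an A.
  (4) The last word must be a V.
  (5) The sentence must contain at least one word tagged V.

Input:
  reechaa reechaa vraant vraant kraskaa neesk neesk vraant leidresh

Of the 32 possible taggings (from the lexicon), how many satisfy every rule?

Candidates per position — 1:reechaa {A,D}; 2:reechaa {A,D}; 3:vraant {P,N}; 4:vraant {P,N}; 5:kraskaa {V}; 6:neesk {N}; 7:neesk {N}; 8:vraant {P,N}; 9:leidresh {V}.
There are 32 candidate sequences in total.
The sequences that satisfy every rule: A A N N V N N N V.
Count = 1.

1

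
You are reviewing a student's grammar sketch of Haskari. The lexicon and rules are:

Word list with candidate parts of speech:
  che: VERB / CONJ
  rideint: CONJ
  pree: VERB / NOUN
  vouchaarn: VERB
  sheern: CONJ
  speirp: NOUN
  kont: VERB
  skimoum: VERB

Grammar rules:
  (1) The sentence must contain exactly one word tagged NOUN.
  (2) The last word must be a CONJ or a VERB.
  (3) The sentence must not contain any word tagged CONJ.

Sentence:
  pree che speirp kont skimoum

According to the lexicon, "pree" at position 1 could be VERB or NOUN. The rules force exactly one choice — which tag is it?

VERB

Candidates per position — 1:pree {VERB,NOUN}; 2:che {VERB,CONJ}; 3:speirp {NOUN}; 4:kont {VERB}; 5:skimoum {VERB}.
Word 1 cannot be NOUN — rule 1 would then fail for every completion. It is VERB.
Word 2 cannot be CONJ — rule 3 would then fail for every completion. It is VERB.
The only consistent sequence is: VERB VERB NOUN VERB VERB.
Rule-by-rule: rule 1 holds; rule 2 holds; rule 3 holds.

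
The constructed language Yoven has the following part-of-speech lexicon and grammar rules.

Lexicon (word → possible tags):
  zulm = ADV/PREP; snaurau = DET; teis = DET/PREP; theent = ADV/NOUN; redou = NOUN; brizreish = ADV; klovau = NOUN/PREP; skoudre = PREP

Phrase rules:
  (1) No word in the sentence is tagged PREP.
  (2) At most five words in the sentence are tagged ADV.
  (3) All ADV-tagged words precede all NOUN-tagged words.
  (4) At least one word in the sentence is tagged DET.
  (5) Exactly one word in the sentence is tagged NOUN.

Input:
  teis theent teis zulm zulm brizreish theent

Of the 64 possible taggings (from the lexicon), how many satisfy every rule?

1

Candidates per position — 1:teis {DET,PREP}; 2:theent {ADV,NOUN}; 3:teis {DET,PREP}; 4:zulm {ADV,PREP}; 5:zulm {ADV,PREP}; 6:brizreish {ADV}; 7:theent {ADV,NOUN}.
There are 64 candidate sequences in total.
The sequences that satisfy every rule: DET ADV DET ADV ADV ADV NOUN.
Count = 1.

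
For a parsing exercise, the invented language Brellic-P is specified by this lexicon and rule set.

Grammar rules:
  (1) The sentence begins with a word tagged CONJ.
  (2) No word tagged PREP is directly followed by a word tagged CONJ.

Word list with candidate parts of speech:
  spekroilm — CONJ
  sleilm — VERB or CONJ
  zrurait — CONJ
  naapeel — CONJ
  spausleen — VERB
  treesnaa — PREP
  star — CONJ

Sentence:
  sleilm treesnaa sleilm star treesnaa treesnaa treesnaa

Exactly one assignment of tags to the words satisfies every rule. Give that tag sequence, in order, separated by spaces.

CONJ PREP VERB CONJ PREP PREP PREP

Candidates per position — 1:sleilm {VERB,CONJ}; 2:treesnaa {PREP}; 3:sleilm {VERB,CONJ}; 4:star {CONJ}; 5:treesnaa {PREP}; 6:treesnaa {PREP}; 7:treesnaa {PREP}.
At position 1, choosing VERB makes rule 1 impossible to satisfy; hence CONJ.
At position 3, choosing CONJ makes rule 2 impossible to satisfy; hence VERB.
So the tagging must be: CONJ PREP VERB CONJ PREP PREP PREP.
Verifying each rule — rule 1 satisfied; rule 2 satisfied.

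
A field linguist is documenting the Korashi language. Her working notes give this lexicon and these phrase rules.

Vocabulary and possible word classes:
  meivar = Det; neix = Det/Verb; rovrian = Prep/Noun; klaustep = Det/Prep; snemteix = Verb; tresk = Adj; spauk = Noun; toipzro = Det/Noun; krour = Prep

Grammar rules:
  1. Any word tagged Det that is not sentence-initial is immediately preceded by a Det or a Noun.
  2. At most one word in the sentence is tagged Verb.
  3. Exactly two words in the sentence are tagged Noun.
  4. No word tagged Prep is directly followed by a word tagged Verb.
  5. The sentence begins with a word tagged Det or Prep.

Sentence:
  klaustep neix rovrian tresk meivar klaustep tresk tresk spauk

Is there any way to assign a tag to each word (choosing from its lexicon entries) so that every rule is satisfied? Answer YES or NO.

Candidates per position — 1:klaustep {Det,Prep}; 2:neix {Det,Verb}; 3:rovrian {Prep,Noun}; 4:tresk {Adj}; 5:meivar {Det}; 6:klaustep {Det,Prep}; 7:tresk {Adj}; 8:tresk {Adj}; 9:spauk {Noun}.
Rule 1 cannot be satisfied by any choice of tags from the lexicon.
So there is no consistent tagging.

NO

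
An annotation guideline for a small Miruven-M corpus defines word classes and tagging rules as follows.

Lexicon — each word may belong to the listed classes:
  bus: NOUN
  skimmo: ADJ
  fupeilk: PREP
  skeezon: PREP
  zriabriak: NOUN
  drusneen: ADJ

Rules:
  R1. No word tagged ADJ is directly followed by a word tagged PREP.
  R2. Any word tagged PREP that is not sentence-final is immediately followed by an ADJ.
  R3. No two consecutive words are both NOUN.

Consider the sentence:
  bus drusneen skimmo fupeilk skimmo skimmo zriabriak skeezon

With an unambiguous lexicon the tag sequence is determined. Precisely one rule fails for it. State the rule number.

1

Fixed tagging: NOUN ADJ ADJ PREP ADJ ADJ NOUN PREP.
Checking each rule: R1 fails, R2 ok, R3 ok.
Only rule 1 fails.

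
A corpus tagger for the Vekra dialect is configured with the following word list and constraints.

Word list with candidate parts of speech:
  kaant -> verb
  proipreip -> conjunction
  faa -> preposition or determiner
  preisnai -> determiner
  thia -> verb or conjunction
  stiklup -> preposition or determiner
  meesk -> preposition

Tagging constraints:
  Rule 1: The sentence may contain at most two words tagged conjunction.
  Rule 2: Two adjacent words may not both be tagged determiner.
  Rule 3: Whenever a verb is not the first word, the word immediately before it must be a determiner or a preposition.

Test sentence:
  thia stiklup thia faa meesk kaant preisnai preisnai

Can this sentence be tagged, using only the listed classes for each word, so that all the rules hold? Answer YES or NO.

Candidates per position — 1:thia {verb,conjunction}; 2:stiklup {preposition,determiner}; 3:thia {verb,conjunction}; 4:faa {preposition,determiner}; 5:meesk {preposition}; 6:kaant {verb}; 7:preisnai {determiner}; 8:preisnai {determiner}.
Rule 2 cannot be satisfied by any choice of tags from the lexicon.
So there is no consistent tagging.

NO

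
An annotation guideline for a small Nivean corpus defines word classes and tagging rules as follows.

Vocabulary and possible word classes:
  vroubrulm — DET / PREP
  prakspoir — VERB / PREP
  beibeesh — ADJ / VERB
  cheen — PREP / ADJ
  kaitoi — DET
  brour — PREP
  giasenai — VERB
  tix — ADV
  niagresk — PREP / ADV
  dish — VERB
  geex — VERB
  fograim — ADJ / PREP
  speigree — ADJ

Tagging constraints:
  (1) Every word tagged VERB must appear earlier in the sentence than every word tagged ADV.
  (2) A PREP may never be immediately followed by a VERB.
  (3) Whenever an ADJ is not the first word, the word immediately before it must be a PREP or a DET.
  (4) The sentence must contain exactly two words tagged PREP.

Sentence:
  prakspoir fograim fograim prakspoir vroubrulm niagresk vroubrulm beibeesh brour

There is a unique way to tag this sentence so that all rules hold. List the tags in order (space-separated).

VERB PREP ADJ VERB DET ADV DET ADJ PREP

Candidates per position — 1:prakspoir {VERB,PREP}; 2:fograim {ADJ,PREP}; 3:fograim {ADJ,PREP}; 4:prakspoir {VERB,PREP}; 5:vroubrulm {DET,PREP}; 6:niagresk {PREP,ADV}; 7:vroubrulm {DET,PREP}; 8:beibeesh {ADJ,VERB}; 9:brour {PREP}.
The remaining ambiguous positions (1, 2, 3, 4, 5, 6, 7, 8) are resolved jointly — only one combination satisfies every rule.
The only consistent sequence is: VERB PREP ADJ VERB DET ADV DET ADJ PREP.
Verifying each rule — rule 1 satisfied; rule 2 satisfied; rule 3 satisfied; rule 4 satisfied.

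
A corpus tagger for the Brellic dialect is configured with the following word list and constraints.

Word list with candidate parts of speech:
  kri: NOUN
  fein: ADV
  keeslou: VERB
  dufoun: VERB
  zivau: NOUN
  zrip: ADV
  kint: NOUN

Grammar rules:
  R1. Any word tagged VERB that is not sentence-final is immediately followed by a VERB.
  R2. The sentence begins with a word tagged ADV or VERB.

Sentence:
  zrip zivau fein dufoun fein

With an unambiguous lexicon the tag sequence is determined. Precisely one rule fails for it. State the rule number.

Fixed tagging: ADV NOUN ADV VERB ADV.
Rule check: R1 fails, R2 ok.
Only rule 1 fails.

1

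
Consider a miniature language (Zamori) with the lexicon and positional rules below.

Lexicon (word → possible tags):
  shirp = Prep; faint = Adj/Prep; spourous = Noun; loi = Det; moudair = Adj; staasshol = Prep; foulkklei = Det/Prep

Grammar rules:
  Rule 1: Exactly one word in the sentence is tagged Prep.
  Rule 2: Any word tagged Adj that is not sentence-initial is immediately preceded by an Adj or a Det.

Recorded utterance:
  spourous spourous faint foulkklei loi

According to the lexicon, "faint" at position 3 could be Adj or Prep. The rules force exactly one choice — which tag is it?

Prep

Candidates per position — 1:spourous {Noun}; 2:spourous {Noun}; 3:faint {Adj,Prep}; 4:foulkklei {Det,Prep}; 5:loi {Det}.
Position 3: tagging it Adj would leave rule 2 unsatisfiable, so it must be Prep.
Position 4: tagging it Prep would leave rule 1 unsatisfiable, so it must be Det.
The unique satisfying tagging is: Noun Noun Prep Det Det.
Checking: rule 1 satisfied; rule 2 satisfied.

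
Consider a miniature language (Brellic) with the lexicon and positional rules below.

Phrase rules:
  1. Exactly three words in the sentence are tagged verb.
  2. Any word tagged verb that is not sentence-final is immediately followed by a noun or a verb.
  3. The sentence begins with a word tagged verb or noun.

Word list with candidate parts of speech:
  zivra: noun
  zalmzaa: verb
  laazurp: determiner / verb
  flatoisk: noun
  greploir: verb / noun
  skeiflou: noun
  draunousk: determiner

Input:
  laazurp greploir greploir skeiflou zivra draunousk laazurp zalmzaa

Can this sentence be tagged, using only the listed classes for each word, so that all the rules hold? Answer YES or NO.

YES

Candidates per position — 1:laazurp {determiner,verb}; 2:greploir {verb,noun}; 3:greploir {verb,noun}; 4:skeiflou {noun}; 5:zivra {noun}; 6:draunousk {determiner}; 7:laazurp {determiner,verb}; 8:zalmzaa {verb}.
One satisfying assignment: verb verb noun noun noun determiner determiner verb.
Check: rule 1 holds; rule 2 holds; rule 3 holds.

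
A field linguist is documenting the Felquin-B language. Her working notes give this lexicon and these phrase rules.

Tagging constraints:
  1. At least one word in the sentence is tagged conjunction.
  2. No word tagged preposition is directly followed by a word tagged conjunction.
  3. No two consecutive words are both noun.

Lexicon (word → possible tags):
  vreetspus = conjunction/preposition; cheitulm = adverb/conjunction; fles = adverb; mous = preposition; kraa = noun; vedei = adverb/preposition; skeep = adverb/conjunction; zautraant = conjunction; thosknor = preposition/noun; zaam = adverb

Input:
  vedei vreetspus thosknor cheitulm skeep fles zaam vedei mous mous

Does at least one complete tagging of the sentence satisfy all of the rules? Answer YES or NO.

Candidates per position — 1:vedei {adverb,preposition}; 2:vreetspus {conjunction,preposition}; 3:thosknor {preposition,noun}; 4:cheitulm {adverb,conjunction}; 5:skeep {adverb,conjunction}; 6:fles {adverb}; 7:zaam {adverb}; 8:vedei {adverb,preposition}; 9:mous {preposition}; 10:mous {preposition}.
One satisfying assignment: preposition preposition noun conjunction conjunction adverb adverb preposition preposition preposition.
Verifying each rule — rule 1 ✓; rule 2 ✓; rule 3 ✓.

YES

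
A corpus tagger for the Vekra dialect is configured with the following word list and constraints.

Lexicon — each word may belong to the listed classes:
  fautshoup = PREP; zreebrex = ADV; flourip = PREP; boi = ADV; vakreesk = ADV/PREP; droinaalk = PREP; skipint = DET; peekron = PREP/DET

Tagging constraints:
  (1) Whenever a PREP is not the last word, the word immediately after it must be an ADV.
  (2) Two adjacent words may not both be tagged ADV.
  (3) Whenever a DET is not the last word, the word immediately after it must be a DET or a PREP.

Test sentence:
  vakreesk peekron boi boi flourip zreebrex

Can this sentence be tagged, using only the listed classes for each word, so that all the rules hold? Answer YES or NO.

NO

Candidates per position — 1:vakreesk {ADV,PREP}; 2:peekron {PREP,DET}; 3:boi {ADV}; 4:boi {ADV}; 5:flourip {PREP}; 6:zreebrex {ADV}.
Rule 2 cannot be satisfied by any choice of tags from the lexicon.
So there is no consistent tagging.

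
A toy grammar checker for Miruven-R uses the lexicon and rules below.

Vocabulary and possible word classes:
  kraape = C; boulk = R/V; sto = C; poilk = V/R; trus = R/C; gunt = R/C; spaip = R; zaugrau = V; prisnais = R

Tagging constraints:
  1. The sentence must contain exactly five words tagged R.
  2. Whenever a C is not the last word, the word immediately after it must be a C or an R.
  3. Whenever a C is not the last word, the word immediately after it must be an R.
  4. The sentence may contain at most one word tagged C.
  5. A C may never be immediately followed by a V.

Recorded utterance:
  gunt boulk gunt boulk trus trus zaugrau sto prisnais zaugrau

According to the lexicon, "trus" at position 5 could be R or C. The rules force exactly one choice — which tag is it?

Candidates per position — 1:gunt {R,C}; 2:boulk {R,V}; 3:gunt {R,C}; 4:boulk {R,V}; 5:trus {R,C}; 6:trus {R,C}; 7:zaugrau {V}; 8:sto {C}; 9:prisnais {R}; 10:zaugrau {V}.
If word 1 were C, no tagging could satisfy rule 4; so word 1 is R.
If word 3 were C, no tagging could satisfy rule 4; so word 3 is R.
If word 5 were C, no tagging could satisfy rule 4; so word 5 is R.
If word 6 were C, no tagging could satisfy rule 2; so word 6 is R.
If word 2 were R, no tagging could satisfy rule 1; so word 2 is V.
If word 4 were R, no tagging could satisfy rule 1; so word 4 is V.
So the tagging must be: R V R V R R V C R V.
Check: rule 1 ok; rule 2 ok; rule 3 ok; rule 4 ok; rule 5 ok.

R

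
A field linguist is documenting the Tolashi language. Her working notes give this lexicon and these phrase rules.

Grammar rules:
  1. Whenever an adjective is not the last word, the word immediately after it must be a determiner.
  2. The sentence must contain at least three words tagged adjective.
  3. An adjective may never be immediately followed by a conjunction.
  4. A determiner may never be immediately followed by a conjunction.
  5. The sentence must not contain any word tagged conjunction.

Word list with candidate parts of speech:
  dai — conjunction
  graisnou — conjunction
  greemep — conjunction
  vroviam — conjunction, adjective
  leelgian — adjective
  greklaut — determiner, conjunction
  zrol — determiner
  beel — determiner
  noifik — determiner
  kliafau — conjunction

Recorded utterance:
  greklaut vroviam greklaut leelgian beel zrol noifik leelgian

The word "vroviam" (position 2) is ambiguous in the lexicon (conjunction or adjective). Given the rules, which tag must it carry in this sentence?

adjective

Candidates per position — 1:greklaut {determiner,conjunction}; 2:vroviam {conjunction,adjective}; 3:greklaut {determiner,conjunction}; 4:leelgian {adjective}; 5:beel {determiner}; 6:zrol {determiner}; 7:noifik {determiner}; 8:leelgian {adjective}.
Position 1: conjunction is ruled out by rule 5; that leaves determiner.
Position 2: conjunction is ruled out by rule 2; that leaves adjective.
Position 3: conjunction is ruled out by rule 1; that leaves determiner.
The only consistent sequence is: determiner adjective determiner adjective determiner determiner determiner adjective.
Check: rule 1 satisfied; rule 2 satisfied; rule 3 satisfied; rule 4 satisfied; rule 5 satisfied.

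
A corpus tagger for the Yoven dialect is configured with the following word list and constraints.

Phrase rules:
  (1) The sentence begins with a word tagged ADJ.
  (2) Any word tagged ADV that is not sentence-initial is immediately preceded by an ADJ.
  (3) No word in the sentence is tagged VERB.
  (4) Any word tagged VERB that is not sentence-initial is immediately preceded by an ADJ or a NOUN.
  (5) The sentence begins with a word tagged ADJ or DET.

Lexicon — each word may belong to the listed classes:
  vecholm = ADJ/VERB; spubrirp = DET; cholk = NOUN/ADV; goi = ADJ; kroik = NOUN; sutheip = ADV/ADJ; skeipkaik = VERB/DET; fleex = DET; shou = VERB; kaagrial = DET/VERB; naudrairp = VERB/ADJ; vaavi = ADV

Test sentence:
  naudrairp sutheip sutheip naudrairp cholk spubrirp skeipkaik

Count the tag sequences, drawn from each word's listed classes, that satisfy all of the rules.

Candidates per position — 1:naudrairp {VERB,ADJ}; 2:sutheip {ADV,ADJ}; 3:sutheip {ADV,ADJ}; 4:naudrairp {VERB,ADJ}; 5:cholk {NOUN,ADV}; 6:spubrirp {DET}; 7:skeipkaik {VERB,DET}.
There are 64 candidate sequences in total.
Checking each against the rules leaves 6 sequences.
Count = 6.

6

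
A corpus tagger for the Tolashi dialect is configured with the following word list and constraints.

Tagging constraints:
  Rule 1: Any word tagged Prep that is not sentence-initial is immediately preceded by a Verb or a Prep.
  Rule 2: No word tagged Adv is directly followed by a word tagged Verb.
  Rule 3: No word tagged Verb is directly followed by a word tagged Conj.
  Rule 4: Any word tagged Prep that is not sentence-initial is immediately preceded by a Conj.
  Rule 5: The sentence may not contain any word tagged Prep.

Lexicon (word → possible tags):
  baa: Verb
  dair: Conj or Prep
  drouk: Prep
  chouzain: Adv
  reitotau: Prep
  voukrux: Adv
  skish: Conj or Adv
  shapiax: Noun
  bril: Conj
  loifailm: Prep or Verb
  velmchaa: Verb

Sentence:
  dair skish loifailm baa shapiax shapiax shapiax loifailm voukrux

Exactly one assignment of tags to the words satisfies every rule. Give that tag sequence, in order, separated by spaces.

Candidates per position — 1:dair {Conj,Prep}; 2:skish {Conj,Adv}; 3:loifailm {Prep,Verb}; 4:baa {Verb}; 5:shapiax {Noun}; 6:shapiax {Noun}; 7:shapiax {Noun}; 8:loifailm {Prep,Verb}; 9:voukrux {Adv}.
Position 1: tagging it Prep would leave rule 5 unsatisfiable, so it must be Conj.
Position 3: tagging it Prep would leave rule 1 unsatisfiable, so it must be Verb.
Position 8: tagging it Prep would leave rule 1 unsatisfiable, so it must be Verb.
Position 2: tagging it Adv would leave rule 2 unsatisfiable, so it must be Conj.
The unique satisfying tagging is: Conj Conj Verb Verb Noun Noun Noun Verb Adv.
Verifying each rule — rule 1 satisfied; rule 2 satisfied; rule 3 satisfied; rule 4 satisfied; rule 5 satisfied.

Conj Conj Verb Verb Noun Noun Noun Verb Adv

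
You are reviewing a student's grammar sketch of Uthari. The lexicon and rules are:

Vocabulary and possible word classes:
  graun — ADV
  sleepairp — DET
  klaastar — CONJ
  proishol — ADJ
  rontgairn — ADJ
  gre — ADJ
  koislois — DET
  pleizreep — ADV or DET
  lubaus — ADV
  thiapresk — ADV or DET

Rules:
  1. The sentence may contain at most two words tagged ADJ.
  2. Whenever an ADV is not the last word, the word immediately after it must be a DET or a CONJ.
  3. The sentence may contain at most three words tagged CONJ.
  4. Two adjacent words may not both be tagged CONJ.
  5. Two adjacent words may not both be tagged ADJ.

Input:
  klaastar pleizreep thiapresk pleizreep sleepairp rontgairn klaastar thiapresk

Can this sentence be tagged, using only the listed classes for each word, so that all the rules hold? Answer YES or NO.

Candidates per position — 1:klaastar {CONJ}; 2:pleizreep {ADV,DET}; 3:thiapresk {ADV,DET}; 4:pleizreep {ADV,DET}; 5:sleepairp {DET}; 6:rontgairn {ADJ}; 7:klaastar {CONJ}; 8:thiapresk {ADV,DET}.
One satisfying assignment: CONJ DET DET DET DET ADJ CONJ ADV.
Checking: rule 1 holds; rule 2 holds; rule 3 holds; rule 4 holds; rule 5 holds.

YES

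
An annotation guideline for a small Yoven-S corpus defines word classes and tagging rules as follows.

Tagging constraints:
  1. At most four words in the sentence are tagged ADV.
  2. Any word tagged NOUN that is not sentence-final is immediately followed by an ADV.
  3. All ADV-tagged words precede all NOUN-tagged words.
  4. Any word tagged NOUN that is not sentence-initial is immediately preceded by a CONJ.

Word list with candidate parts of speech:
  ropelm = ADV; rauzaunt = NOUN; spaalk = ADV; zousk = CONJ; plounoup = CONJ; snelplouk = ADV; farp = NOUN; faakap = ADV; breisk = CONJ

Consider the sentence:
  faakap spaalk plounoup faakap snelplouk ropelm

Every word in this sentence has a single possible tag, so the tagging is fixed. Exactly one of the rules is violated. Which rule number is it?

1

Fixed tagging: ADV ADV CONJ ADV ADV ADV.
Checking each rule: R1 ✗, R2 ✓, R3 ✓, R4 ✓.
Only rule 1 fails.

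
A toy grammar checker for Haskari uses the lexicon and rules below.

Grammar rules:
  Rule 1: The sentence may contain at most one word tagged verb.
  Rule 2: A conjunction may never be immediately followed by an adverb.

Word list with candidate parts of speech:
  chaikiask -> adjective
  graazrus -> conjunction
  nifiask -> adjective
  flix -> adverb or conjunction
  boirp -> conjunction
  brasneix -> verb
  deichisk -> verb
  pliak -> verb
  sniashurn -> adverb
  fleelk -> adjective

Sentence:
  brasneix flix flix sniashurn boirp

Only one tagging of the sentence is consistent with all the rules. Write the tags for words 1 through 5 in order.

Candidates per position — 1:brasneix {verb}; 2:flix {adverb,conjunction}; 3:flix {adverb,conjunction}; 4:sniashurn {adverb}; 5:boirp {conjunction}.
If word 2 were conjunction, no tagging could satisfy rule 2; so word 2 is adverb.
If word 3 were conjunction, no tagging could satisfy rule 2; so word 3 is adverb.
The only consistent sequence is: verb adverb adverb adverb conjunction.
Verifying each rule — rule 1 ok; rule 2 ok.

verb adverb adverb adverb conjunction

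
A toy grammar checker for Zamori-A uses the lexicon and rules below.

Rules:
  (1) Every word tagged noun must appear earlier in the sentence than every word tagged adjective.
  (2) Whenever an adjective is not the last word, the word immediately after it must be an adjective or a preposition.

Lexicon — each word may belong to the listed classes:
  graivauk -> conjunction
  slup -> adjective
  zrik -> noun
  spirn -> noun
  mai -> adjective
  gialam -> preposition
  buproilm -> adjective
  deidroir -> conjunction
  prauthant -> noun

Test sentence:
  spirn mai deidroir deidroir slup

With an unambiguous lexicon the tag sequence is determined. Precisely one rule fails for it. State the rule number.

2

Fixed tagging: noun adjective conjunction conjunction adjective.
Checking each rule: R1 ✓, R2 ✗.
Only rule 2 fails.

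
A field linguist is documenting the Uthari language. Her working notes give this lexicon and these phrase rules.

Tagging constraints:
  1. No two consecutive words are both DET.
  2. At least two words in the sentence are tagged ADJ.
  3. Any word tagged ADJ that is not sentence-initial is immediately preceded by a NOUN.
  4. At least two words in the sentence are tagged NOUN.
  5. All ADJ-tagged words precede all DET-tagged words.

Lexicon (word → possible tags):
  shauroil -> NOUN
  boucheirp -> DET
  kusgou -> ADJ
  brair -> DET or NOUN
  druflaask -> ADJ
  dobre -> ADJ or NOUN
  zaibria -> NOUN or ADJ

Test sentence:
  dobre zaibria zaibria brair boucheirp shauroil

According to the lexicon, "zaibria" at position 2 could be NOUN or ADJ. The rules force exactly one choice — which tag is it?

Candidates per position — 1:dobre {ADJ,NOUN}; 2:zaibria {NOUN,ADJ}; 3:zaibria {NOUN,ADJ}; 4:brair {DET,NOUN}; 5:boucheirp {DET}; 6:shauroil {NOUN}.
Word 4 cannot be DET — rule 1 would then fail for every completion. It is NOUN.
Position 2: the remaining choice is settled jointly with positions 1, 3 — only NOUN at position 2 is part of a tagging that satisfies every rule.
So the tagging must be: ADJ NOUN ADJ NOUN DET NOUN.
Verifying each rule — rule 1 satisfied; rule 2 satisfied; rule 3 satisfied; rule 4 satisfied; rule 5 satisfied.

NOUN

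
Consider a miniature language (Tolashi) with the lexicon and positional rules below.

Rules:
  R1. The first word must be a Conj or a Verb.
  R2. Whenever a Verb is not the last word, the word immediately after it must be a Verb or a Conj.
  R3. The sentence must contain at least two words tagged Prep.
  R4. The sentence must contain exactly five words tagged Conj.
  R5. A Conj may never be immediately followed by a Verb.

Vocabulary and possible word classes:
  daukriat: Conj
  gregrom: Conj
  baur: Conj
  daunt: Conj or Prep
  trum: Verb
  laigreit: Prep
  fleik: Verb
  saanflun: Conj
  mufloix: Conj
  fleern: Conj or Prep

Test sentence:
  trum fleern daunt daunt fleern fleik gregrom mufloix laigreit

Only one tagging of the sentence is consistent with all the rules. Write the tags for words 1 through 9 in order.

Candidates per position — 1:trum {Verb}; 2:fleern {Conj,Prep}; 3:daunt {Conj,Prep}; 4:daunt {Conj,Prep}; 5:fleern {Conj,Prep}; 6:fleik {Verb}; 7:gregrom {Conj}; 8:mufloix {Conj}; 9:laigreit {Prep}.
Position 2: Prep is ruled out by rule 2; that leaves Conj.
Position 5: Conj is ruled out by rule 5; that leaves Prep.
Position 3: Prep is ruled out by rule 4; that leaves Conj.
Position 4: Prep is ruled out by rule 4; that leaves Conj.
So the tagging must be: Verb Conj Conj Conj Prep Verb Conj Conj Prep.
Rule-by-rule: rule 1 ✓; rule 2 ✓; rule 3 ✓; rule 4 ✓; rule 5 ✓.

Verb Conj Conj Conj Prep Verb Conj Conj Prep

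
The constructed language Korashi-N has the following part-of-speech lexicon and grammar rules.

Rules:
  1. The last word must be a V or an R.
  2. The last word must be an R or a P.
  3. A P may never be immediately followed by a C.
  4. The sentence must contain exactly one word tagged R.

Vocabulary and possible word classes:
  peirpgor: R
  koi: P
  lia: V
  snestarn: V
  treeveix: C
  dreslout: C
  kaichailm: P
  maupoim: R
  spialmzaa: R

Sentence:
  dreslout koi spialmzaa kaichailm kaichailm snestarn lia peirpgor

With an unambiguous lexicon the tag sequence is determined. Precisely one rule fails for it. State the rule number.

Fixed tagging: C P R P P V V R.
Rule check: R1 pass, R2 pass, R3 pass, R4 fail.
Only rule 4 fails.

4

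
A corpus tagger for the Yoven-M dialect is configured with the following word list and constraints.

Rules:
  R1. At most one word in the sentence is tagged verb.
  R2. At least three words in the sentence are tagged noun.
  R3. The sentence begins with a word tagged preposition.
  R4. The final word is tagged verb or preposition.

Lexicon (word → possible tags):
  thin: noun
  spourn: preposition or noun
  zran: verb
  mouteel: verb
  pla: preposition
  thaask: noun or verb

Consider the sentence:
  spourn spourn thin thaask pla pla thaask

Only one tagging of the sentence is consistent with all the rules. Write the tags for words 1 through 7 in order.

Candidates per position — 1:spourn {preposition,noun}; 2:spourn {preposition,noun}; 3:thin {noun}; 4:thaask {noun,verb}; 5:pla {preposition}; 6:pla {preposition}; 7:thaask {noun,verb}.
Position 1: noun is ruled out by rule 3; that leaves preposition.
Position 7: noun is ruled out by rule 4; that leaves verb.
Position 2: preposition is ruled out by rule 2; that leaves noun.
Position 4: verb is ruled out by rule 1; that leaves noun.
The unique satisfying tagging is: preposition noun noun noun preposition preposition verb.
Checking: rule 1 ✓; rule 2 ✓; rule 3 ✓; rule 4 ✓.

preposition noun noun noun preposition preposition verb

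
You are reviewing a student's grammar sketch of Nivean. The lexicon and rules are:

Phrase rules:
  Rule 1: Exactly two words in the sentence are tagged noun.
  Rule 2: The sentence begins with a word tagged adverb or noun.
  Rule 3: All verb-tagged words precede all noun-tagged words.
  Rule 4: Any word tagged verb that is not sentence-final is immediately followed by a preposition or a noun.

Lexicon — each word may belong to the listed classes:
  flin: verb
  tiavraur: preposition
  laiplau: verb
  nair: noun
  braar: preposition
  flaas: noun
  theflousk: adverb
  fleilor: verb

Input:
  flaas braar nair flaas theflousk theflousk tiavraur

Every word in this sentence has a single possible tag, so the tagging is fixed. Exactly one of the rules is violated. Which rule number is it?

1

Fixed tagging: noun preposition noun noun adverb adverb preposition.
Checking each rule: R1 fails, R2 ok, R3 ok, R4 ok.
Only rule 1 fails.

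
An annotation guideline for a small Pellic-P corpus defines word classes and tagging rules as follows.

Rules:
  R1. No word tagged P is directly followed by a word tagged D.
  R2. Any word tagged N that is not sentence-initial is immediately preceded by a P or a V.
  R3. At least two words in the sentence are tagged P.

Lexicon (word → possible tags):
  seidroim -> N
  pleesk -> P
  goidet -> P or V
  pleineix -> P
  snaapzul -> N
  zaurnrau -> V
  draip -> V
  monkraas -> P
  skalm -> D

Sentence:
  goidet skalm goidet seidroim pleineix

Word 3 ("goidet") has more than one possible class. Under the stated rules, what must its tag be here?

Candidates per position — 1:goidet {P,V}; 2:skalm {D}; 3:goidet {P,V}; 4:seidroim {N}; 5:pleineix {P}.
At position 1, choosing P makes rule 1 impossible to satisfy; hence V.
At position 3, choosing V makes rule 3 impossible to satisfy; hence P.
The only consistent sequence is: V D P N P.
Verifying each rule — rule 1 holds; rule 2 holds; rule 3 holds.

P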